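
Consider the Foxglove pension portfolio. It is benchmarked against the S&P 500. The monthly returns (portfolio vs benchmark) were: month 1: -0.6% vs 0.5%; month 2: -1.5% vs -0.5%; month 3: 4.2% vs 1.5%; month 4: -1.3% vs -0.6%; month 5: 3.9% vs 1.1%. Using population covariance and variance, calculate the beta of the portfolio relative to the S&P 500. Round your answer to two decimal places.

2.82

r̄p = 0.9400%,  r̄m = 0.4000%
Cov = Σ(rp − r̄p)(rm − r̄m) / 5 = 1.9880
Var(rm) = Σ(rm − r̄m)² / 5 = 0.7040
β = Cov / Var = 1.9880 / 0.7040 = 2.8239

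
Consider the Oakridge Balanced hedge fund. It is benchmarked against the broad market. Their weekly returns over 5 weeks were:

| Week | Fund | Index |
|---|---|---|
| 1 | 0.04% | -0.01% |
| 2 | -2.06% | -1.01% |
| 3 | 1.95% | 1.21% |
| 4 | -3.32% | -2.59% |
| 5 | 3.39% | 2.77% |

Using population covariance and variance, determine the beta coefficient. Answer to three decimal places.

r̄p = 0.0000%,  r̄m = 0.0740%
Cov = Σ(rp − r̄p)(rm − r̄m) / 5 = 4.4858
Var(rm) = Σ(rm − r̄m)² / 5 = 3.3676
β = Cov / Var = 4.4858 / 3.3676 = 1.3320

1.332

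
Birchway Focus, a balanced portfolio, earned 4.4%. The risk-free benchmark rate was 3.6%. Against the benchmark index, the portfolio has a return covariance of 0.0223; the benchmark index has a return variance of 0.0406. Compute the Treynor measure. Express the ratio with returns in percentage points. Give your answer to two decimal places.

β = Cov / Var = 0.0223 / 0.0406 = 0.5493
Treynor = (Rp − Rf) / β = (4.4% − 3.6%) / 0.5493 = 0.80 / 0.5493 = 1.4564

1.46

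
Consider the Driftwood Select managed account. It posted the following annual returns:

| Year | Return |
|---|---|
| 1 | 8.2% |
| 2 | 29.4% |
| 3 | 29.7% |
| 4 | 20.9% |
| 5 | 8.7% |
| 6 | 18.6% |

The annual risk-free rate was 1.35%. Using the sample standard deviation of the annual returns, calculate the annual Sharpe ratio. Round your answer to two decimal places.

r̄ = (8.2 + 29.4 + 29.7 + 20.9 + 8.7 + 18.6) / 6 = 115.50 / 6 = 19.2500%
Σ(r − r̄)² = (8.2 − 19.2500)² + (29.4 − 19.2500)² + (29.7 − 19.2500)² + … = 448.7750
σ = √[448.7750 / 5] = 9.4739%
Sharpe = (r̄ − rf) / σ = (19.2500 − 1.35) / 9.4739 = 17.9000 / 9.4739 = 1.8894

1.89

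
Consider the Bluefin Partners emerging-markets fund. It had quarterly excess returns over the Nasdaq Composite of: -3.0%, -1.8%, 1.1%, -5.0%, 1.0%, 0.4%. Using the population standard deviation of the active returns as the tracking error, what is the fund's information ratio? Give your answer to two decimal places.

-0.54

r̄ = (-3 − 1.8 + 1.1 − 5 + 1 + 0.4) / 6 = -7.30 / 6 = -1.2167%
Σ(r − r̄)² = 30.7283; population σ = √(30.7283/6) = 2.2630%
IR = r̄ / tracking error = -1.2167 / 2.2630 = -0.5376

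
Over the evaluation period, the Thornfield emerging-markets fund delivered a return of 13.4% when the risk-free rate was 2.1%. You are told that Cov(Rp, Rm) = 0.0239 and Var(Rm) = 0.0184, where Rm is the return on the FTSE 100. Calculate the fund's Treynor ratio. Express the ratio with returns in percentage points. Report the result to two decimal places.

8.70

β = Cov / Var = 0.0239 / 0.0184 = 1.2989
Treynor = (Rp − Rf) / β = (13.4% − 2.1%) / 1.2989 = 11.30 / 1.2989 = 8.6997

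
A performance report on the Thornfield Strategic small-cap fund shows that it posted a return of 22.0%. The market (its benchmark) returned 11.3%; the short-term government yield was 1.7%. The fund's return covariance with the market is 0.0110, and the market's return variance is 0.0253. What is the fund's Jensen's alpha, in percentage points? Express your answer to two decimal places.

16.13

β = Cov / Var = 0.0110 / 0.0253 = 0.4348
E[R] = Rf + β(Rm − Rf) = 1.7% + 0.4348 × (11.3% − 1.7%) = 5.8741%
α = Rp − E[R] = 22.0% − 5.8741% = 16.1259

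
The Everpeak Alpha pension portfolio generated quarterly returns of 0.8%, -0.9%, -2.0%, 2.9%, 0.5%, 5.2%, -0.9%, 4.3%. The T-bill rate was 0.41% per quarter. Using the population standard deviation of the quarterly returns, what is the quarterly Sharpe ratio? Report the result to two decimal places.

0.34

Mean return μ = 9.90 / 8 = 1.2375%
Population σ = √[Σ(r − μ)² / 8] = √[48.1988 / 8] = √6.0249 = 2.4546%
Sharpe = (μ − rf) / σ = (1.2375 − 0.41) / 2.4546 = 0.8275 / 2.4546 = 0.3371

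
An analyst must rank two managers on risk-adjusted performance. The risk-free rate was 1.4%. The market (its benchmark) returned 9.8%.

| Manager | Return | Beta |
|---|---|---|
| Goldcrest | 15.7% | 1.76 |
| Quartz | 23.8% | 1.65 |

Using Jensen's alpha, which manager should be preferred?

Goldcrest: α = 15.7% − [1.4% + 1.76 × (9.8% − 1.4%)] = -0.484
Quartz: α = 23.8% − [1.4% + 1.65 × (9.8% − 1.4%)] = 8.540
Highest: Quartz (8.540).

Quartz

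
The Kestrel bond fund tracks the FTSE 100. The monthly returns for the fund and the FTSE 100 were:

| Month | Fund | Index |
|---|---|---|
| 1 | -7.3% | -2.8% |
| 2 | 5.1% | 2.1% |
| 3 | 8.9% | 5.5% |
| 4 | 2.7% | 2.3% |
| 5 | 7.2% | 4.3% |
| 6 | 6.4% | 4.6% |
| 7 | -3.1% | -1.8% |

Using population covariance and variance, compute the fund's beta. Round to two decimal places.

r̄p = 2.8429%,  r̄m = 2.0286%
Cov = Σ(rp − r̄p)(rm − r̄m) / 7 = 15.9888
Var(rm) = Σ(rm − r̄m)² / 7 = 8.8392
β = Cov / Var = 15.9888 / 8.8392 = 1.8089

1.81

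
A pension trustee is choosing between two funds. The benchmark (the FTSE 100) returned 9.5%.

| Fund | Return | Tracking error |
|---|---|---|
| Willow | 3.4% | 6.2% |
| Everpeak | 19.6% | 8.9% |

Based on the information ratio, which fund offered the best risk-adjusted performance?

Willow: IR = (3.4% − 9.5%) / 6.2% = -0.984
Everpeak: IR = (19.6% − 9.5%) / 8.9% = 1.135
Highest: Everpeak (1.135).

Everpeak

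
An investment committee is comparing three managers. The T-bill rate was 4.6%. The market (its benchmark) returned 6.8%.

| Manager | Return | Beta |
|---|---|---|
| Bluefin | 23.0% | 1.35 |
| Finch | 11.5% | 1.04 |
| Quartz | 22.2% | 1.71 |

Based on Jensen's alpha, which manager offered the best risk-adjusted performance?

Bluefin: α = 23.0% − [4.6% + 1.35 × (6.8% − 4.6%)] = 15.430
Finch: α = 11.5% − [4.6% + 1.04 × (6.8% − 4.6%)] = 4.612
Quartz: α = 22.2% − [4.6% + 1.71 × (6.8% − 4.6%)] = 13.838
Highest: Bluefin (15.430).

Bluefin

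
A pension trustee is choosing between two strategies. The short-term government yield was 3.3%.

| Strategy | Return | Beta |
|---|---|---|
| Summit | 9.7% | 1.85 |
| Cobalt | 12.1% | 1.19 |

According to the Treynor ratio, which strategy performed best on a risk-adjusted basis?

Cobalt

Summit: Treynor = (9.7% − 3.3%) / 1.85 = 3.459
Cobalt: Treynor = (12.1% − 3.3%) / 1.19 = 7.395
Highest: Cobalt (7.395).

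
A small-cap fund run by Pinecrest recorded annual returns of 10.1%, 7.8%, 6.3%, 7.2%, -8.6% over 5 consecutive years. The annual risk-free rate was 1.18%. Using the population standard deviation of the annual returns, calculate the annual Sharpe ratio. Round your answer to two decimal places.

Mean return r̄ = 22.80 / 5 = 4.5600%
Σ(r − r̄)² = (10.1 − 4.5600)² + (7.8 − 4.5600)² + … = 224.3720
σ = √[224.3720 / 5] = 6.6988%
Sharpe = (r̄ − rf) / σ = (4.5600 − 1.18) / 6.6988 = 3.3800 / 6.6988 = 0.5046

0.50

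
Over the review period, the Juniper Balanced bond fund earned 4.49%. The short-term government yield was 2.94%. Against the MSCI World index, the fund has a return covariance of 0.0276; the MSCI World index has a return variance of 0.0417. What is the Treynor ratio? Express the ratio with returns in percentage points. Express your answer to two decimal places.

β = Cov / Var = 0.0276 / 0.0417 = 0.6619
Treynor = (Rp − Rf) / β = (4.49% − 2.94%) / 0.6619 = 1.55 / 0.6619 = 2.3417

2.34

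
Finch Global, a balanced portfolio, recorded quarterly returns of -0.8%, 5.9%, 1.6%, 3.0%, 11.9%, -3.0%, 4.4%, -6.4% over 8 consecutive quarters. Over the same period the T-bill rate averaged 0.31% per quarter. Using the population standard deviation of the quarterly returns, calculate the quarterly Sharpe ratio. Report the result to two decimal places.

μ = (-0.8 + 5.9 + 1.6 + 3 + 11.9 − 3 + 4.4 − 6.4) / 8 = 16.60 / 8 = 2.0750%
Σ(r − μ)² = (-0.8 − 2.0750)² + (5.9 − 2.0750)² + … = 223.4950
σ = √[223.4950 / 8] = 5.2855%
Sharpe = (μ − rf) / σ = (2.0750 − 0.31) / 5.2855 = 1.7650 / 5.2855 = 0.3339

0.33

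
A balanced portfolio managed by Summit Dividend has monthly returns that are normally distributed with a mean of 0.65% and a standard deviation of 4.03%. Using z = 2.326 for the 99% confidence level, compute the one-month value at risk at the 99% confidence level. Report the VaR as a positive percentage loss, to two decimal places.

8.72

VaR (as % loss) = −(μ − z·σ) = −(0.65% − 2.326 × 4.03%) = −(-8.72378%) = 8.72378%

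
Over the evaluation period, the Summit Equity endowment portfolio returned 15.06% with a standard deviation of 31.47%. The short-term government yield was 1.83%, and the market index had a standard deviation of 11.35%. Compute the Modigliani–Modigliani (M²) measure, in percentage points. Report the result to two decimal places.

6.60

Sharpe = (Rp − Rf) / σp = (15.06% − 1.83%) / 31.47% = 0.4204
M² = Rf + Sharpe × σm = 1.83% + 0.4204 × 11.35% = 6.6015%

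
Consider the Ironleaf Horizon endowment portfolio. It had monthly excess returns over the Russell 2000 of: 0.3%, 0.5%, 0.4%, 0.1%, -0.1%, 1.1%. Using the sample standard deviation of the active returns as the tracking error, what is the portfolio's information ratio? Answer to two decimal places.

0.93

r̄ = (0.3 + 0.5 + 0.4 + 0.1 − 0.1 + 1.1) / 6 = 0.3833%
Sample std dev = √[0.8483 / 5] = 0.4119%
IR = r̄ / tracking error = 0.3833 / 0.4119 = 0.9306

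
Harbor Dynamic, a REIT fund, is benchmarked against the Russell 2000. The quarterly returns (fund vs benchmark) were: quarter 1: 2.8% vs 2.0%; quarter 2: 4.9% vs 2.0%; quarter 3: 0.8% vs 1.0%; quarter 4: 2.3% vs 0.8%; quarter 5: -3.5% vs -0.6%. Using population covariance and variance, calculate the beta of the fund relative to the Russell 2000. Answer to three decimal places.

r̄p = 1.4600%,  r̄m = 1.0400%
Cov = Σ(rp − r̄p)(rm − r̄m) / 5 = 2.5096
Var(rm) = Σ(rm − r̄m)² / 5 = 0.9184
β = Cov / Var = 2.5096 / 0.9184 = 2.7326

2.733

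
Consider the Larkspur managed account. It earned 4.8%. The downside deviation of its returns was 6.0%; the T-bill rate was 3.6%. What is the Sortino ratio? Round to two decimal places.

Sortino = (Rp − Rf) / σd = (4.8% − 3.6%) / 6.0% = 1.20% / 6.0% = 0.2000

0.20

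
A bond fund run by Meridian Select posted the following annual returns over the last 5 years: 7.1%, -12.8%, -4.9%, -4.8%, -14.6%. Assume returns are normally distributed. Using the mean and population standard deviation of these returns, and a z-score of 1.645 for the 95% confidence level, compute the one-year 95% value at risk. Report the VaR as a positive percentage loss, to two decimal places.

18.62

r̄ = (7.1 − 12.8 − 4.9 − 4.8 − 14.6) / 5 = -30.00 / 5 = -6.0000%
Population σ = √[Σ(r − r̄)² / 5] = √[294.4600 / 5] = √58.8920 = 7.6741%
VaR = −(r̄ − z·σ) = −(-6.0000 − 1.645 × 7.6741) = −(-18.6239) = 18.6239%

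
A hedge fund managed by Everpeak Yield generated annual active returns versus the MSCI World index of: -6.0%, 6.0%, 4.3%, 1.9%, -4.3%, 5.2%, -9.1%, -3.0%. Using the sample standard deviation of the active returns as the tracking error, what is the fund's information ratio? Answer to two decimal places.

Mean return μ = -5.00 / 8 = -0.6250%
Σ(r − μ)² = (-6 − (-0.6250))² + (6 − (-0.6250))² + (4.3 − (-0.6250))² + … = 228.3150
sample σ = √(228.3150 / 7) = √32.6164 = 5.7111%
IR = μ / tracking error = -0.6250 / 5.7111 = -0.1094

-0.11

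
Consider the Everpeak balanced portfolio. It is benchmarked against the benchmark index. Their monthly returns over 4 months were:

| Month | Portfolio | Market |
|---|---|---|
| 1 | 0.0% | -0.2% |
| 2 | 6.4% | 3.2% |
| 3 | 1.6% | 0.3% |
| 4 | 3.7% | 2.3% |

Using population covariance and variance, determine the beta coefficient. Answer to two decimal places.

1.67

r̄p = 2.9250%,  r̄m = 1.4000%
Cov = Σ(rp − r̄p)(rm − r̄m) / 4 = 3.2725
Var(rm) = Σ(rm − r̄m)² / 4 = 1.9550
β = Cov / Var = 3.2725 / 1.9550 = 1.6739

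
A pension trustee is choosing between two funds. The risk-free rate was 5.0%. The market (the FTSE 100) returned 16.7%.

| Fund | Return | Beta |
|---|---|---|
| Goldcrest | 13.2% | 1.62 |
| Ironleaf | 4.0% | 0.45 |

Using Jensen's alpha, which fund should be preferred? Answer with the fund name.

Ironleaf

Goldcrest: α = 13.2% − [5.0% + 1.62 × (16.7% − 5.0%)] = -10.754
Ironleaf: α = 4.0% − [5.0% + 0.45 × (16.7% − 5.0%)] = -6.265
Highest: Ironleaf (-6.265).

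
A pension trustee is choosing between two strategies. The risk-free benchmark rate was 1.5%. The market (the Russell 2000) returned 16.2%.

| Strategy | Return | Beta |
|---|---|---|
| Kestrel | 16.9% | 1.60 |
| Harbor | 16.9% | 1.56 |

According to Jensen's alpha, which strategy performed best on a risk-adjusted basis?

Kestrel: α = 16.9% − [1.5% + 1.60 × (16.2% − 1.5%)] = -8.120
Harbor: α = 16.9% − [1.5% + 1.56 × (16.2% − 1.5%)] = -7.532
Highest: Harbor (-7.532).

Harbor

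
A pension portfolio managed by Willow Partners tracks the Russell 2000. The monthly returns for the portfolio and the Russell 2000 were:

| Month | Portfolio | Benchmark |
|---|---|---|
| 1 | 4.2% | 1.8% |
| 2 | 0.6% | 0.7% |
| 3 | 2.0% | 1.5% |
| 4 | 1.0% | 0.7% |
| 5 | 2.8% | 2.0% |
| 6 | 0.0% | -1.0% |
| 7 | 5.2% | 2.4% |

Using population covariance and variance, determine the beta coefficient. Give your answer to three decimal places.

1.461

r̄p = 2.2571%,  r̄m = 1.1571%
Cov = Σ(rp − r̄p)(rm − r̄m) / 7 = 1.6396
Var(rm) = Σ(rm − r̄m)² / 7 = 1.1224
β = Cov / Var = 1.6396 / 1.1224 = 1.4608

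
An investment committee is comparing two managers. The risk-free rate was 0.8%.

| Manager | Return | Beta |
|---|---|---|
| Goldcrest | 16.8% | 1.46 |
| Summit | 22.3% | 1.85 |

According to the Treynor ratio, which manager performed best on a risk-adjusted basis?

Goldcrest: Treynor = (16.8% − 0.8%) / 1.46 = 10.959
Summit: Treynor = (22.3% − 0.8%) / 1.85 = 11.622
Highest: Summit (11.622).

Summit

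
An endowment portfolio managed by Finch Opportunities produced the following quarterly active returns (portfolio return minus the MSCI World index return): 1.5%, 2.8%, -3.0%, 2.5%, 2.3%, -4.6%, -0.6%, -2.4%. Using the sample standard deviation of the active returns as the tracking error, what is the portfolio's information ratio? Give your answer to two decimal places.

-0.07

r̄ = (1.5 + 2.8 − 3 + 2.5 + 2.3 − 4.6 − 0.6 − 2.4) / 8 = -0.1875%
Sample σ = √[Σ(r − r̄)² / 7] = √[57.6288 / 7] = √8.2327 = 2.8693%
IR = r̄ / tracking error = -0.1875 / 2.8693 = -0.0653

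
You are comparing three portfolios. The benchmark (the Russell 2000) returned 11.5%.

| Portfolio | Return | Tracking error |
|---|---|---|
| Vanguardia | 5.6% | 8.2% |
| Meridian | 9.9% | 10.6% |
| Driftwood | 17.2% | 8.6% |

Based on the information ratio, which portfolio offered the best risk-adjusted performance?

Driftwood

Vanguardia: IR = (5.6% − 11.5%) / 8.2% = -0.720
Meridian: IR = (9.9% − 11.5%) / 10.6% = -0.151
Driftwood: IR = (17.2% − 11.5%) / 8.6% = 0.663
Highest: Driftwood (0.663).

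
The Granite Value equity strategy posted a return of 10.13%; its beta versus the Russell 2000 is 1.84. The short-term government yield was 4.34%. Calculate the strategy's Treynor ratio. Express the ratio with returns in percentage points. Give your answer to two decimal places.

3.15

Treynor = (Rp − Rf) / β = (10.13% − 4.34%) / 1.84 = 5.79 / 1.84 = 3.1467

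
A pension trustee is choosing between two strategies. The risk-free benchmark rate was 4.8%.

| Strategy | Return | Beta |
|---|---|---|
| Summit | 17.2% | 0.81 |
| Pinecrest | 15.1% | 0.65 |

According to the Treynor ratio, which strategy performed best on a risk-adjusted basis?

Pinecrest

Summit: Treynor = (17.2% − 4.8%) / 0.81 = 15.309
Pinecrest: Treynor = (15.1% − 4.8%) / 0.65 = 15.846
Highest: Pinecrest (15.846).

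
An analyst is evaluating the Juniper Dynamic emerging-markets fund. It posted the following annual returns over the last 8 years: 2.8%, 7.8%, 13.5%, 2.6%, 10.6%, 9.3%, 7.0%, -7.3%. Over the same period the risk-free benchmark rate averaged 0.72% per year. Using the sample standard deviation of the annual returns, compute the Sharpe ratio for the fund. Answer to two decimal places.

0.79

Mean return μ = 46.30 / 8 = 5.7875%
Σ(r − μ)² = 290.8688; sample σ = √(290.8688/7) = 6.4461%
Sharpe = (μ − rf) / σ = (5.7875 − 0.72) / 6.4461 = 5.0675 / 6.4461 = 0.7861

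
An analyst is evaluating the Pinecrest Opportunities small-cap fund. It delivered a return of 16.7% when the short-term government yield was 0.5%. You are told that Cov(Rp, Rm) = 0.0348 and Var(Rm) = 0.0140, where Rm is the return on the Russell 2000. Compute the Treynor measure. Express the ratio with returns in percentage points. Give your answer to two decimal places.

β = Cov / Var = 0.0348 / 0.0140 = 2.4857
Treynor = (Rp − Rf) / β = (16.7% − 0.5%) / 2.4857 = 16.20 / 2.4857 = 6.5173

6.52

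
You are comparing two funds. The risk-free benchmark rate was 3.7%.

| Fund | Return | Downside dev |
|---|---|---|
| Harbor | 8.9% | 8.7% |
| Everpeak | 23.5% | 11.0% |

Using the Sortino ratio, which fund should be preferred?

Everpeak

Harbor: Sortino ratio = (8.9% − 3.7%) / 8.7% = 0.598
Everpeak: Sortino ratio = (23.5% − 3.7%) / 11.0% = 1.800
Highest: Everpeak (1.800).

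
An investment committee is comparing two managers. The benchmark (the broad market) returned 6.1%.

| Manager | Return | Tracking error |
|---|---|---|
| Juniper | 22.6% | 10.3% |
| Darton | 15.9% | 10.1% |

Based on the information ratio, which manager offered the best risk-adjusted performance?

Juniper: IR = (22.6% − 6.1%) / 10.3% = 1.602
Darton: IR = (15.9% − 6.1%) / 10.1% = 0.970
Highest: Juniper (1.602).

Juniper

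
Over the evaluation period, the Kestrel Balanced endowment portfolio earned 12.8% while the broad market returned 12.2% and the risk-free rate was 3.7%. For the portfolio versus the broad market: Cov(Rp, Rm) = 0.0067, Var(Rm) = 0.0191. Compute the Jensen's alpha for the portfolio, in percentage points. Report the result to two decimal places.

6.12

β = Cov / Var = 0.0067 / 0.0191 = 0.3508
E[R] = Rf + β(Rm − Rf) = 3.7% + 0.3508 × (12.2% − 3.7%) = 6.6818%
α = Rp − E[R] = 12.8% − 6.6818% = 6.1182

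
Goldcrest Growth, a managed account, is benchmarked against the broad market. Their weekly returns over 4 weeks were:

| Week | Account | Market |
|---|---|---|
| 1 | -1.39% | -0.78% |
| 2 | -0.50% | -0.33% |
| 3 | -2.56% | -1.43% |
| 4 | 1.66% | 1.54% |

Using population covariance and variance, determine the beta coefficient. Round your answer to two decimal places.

1.39

r̄p = -0.6975%,  r̄m = -0.2500%
Cov = Σ(rp − r̄p)(rm − r̄m) / 4 = 1.6922
Var(rm) = Σ(rm − r̄m)² / 4 = 1.2210
β = Cov / Var = 1.6922 / 1.2210 = 1.3859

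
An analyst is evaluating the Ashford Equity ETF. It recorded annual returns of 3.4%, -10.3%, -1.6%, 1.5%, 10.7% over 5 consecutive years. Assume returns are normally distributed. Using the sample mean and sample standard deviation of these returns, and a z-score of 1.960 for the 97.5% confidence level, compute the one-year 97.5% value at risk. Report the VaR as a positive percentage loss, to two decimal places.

μ = (3.4 − 10.3 − 1.6 + 1.5 + 10.7) / 5 = 0.7400%
Σ(r − μ)² = 234.2120; sample σ = √(234.2120/4) = 7.6520%
VaR = −(μ − z·σ) = −(0.7400 − 1.960 × 7.6520) = −(-14.2579) = 14.2579%

14.26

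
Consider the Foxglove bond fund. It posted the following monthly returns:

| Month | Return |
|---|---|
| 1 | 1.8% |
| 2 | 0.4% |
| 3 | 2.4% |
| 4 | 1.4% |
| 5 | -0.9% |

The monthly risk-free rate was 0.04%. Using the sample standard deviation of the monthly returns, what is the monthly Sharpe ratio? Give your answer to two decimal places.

μ = (1.8 + 0.4 + 2.4 + 1.4 − 0.9) / 5 = 5.10 / 5 = 1.0200%
Σ(r − μ)² = (1.8 − 1.0200)² + (0.4 − 1.0200)² + (2.4 − 1.0200)² + … = 6.7280
σ = √[6.7280 / 4] = 1.2969%
Sharpe = (μ − rf) / σ = (1.0200 − 0.04) / 1.2969 = 0.9800 / 1.2969 = 0.7556

0.76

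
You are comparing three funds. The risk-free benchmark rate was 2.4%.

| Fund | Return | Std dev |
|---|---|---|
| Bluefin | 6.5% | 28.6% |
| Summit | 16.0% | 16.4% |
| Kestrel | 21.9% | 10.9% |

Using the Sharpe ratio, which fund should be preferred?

Bluefin: Sharpe ratio = (6.5% − 2.4%) / 28.6% = 0.143
Summit: Sharpe ratio = (16.0% − 2.4%) / 16.4% = 0.829
Kestrel: Sharpe ratio = (21.9% − 2.4%) / 10.9% = 1.789
Highest: Kestrel (1.789).

Kestrel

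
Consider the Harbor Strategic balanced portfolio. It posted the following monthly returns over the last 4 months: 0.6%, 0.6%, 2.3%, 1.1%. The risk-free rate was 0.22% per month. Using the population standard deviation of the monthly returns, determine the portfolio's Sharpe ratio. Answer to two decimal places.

Mean return r̄ = 4.60 / 4 = 1.1500%
Population std dev = √[1.9300 / 4] = 0.6946%
Sharpe = (r̄ − rf) / σ = (1.1500 − 0.22) / 0.6946 = 0.9300 / 0.6946 = 1.3389

1.34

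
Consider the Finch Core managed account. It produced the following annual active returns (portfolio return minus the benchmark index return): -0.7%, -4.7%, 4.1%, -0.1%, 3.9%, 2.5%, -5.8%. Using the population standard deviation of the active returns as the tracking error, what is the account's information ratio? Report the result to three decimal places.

-0.031

Mean return μ = -0.80 / 7 = -0.1143%
Population std dev = √[94.4086 / 7] = 3.6725%
IR = μ / tracking error = -0.1143 / 3.6725 = -0.0311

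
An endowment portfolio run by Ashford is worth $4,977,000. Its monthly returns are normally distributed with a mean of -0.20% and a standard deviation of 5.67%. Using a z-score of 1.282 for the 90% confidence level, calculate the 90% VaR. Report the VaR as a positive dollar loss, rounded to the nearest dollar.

Return at the 90% tail: μ − z·σ = -0.20% − 1.282 × 5.67% = -0.2 − 7.26894 = -7.46894%
VaR = −(-7.46894%) × $4,977,000 = 7.46894% × $4,977,000 = $371,729

$371,729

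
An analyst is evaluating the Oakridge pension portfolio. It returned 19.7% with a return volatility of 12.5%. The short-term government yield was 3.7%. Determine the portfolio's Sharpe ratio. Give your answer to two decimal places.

1.28

Sharpe = (Rp − Rf) / σp = (19.7% − 3.7%) / 12.5% = 16.00% / 12.5% = 1.2800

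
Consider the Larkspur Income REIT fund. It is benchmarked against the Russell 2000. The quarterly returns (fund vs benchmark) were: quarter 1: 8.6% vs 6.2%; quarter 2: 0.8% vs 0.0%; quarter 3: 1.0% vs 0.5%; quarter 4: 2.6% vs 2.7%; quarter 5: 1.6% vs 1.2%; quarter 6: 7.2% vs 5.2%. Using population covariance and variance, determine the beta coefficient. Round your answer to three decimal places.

r̄p = 3.6333%,  r̄m = 2.6333%
Cov = Σ(rp − r̄p)(rm − r̄m) / 6 = 7.1322
Var(rm) = Σ(rm − r̄m)² / 6 = 5.4756
β = Cov / Var = 7.1322 / 5.4756 = 1.3025

1.303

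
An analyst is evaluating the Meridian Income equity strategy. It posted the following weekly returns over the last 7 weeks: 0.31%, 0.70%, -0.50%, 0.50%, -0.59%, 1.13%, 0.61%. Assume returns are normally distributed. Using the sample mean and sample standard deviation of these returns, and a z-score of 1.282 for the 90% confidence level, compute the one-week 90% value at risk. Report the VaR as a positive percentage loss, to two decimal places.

0.51

μ = (0.31 + 0.7 − 0.5 + 0.5 − 0.59 + 1.13 + 0.61) / 7 = 0.3086%
Σ(r − μ)² = 2.4167; sample σ = √(2.4167/6) = 0.6347%
VaR = −(μ − z·σ) = −(0.3086 − 1.282 × 0.6347) = −(-0.5051) = 0.5051%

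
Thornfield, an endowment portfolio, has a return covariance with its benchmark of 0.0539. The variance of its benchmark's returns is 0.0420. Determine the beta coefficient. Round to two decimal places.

1.28

β = Cov(Rp, Rm) / Var(Rm) = 0.0539 / 0.0420 = 1.2833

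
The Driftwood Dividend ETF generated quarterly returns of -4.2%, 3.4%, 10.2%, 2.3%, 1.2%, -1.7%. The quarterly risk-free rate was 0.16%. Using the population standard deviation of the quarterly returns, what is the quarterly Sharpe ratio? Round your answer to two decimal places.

μ = (-4.2 + 3.4 + 10.2 + 2.3 + 1.2 − 1.7) / 6 = 1.8667%
Σ(r − μ)² = (-4.2 − 1.8667)² + (3.4 − 1.8667)² + … = 121.9533
σ = √[121.9533 / 6] = 4.5084%
Sharpe = (μ − rf) / σ = (1.8667 − 0.16) / 4.5084 = 1.7067 / 4.5084 = 0.3786

0.38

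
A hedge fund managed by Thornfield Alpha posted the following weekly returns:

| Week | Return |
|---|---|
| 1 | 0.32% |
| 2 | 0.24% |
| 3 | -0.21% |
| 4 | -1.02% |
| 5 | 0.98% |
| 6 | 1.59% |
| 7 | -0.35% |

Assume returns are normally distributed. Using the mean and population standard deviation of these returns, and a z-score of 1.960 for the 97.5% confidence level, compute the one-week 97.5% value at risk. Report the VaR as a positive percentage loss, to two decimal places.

1.35

Mean return μ = 1.550 / 7 = 0.2214%
Σ(r − μ)² = (0.32 − 0.2214)² + (0.24 − 0.2214)² + (-0.21 − 0.2214)² + … = 4.5123
σ = √[4.5123 / 7] = 0.8029%
VaR = −(μ − z·σ) = −(0.2214 − 1.960 × 0.8029) = −(-1.3523) = 1.3523%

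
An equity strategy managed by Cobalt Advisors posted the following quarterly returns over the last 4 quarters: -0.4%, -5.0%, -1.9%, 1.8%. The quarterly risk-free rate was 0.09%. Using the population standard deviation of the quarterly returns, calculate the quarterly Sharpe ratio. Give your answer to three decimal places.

-0.593

r̄ = (-0.4 − 5 − 1.9 + 1.8) / 4 = -5.50 / 4 = -1.3750%
Σ(r − r̄)² = (-0.4 − (-1.3750))² + (-5 − (-1.3750))² + … = 24.4475
population σ = √(24.4475 / 4) = √6.1119 = 2.4722%
Sharpe = (r̄ − rf) / σ = (-1.3750 − 0.09) / 2.4722 = -1.4650 / 2.4722 = -0.5926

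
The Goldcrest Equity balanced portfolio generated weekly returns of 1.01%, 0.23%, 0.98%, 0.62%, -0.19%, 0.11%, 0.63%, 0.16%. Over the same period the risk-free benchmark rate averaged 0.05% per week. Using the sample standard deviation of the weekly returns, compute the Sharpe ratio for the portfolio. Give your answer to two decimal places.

0.91

Mean return r̄ = 3.550 / 8 = 0.4438%
Σ(r − r̄)² = (1.01 − 0.4438)² + (0.23 − 0.4438)² + … = 1.3132
sample σ = √(1.3132 / 7) = √0.1876 = 0.4331%
Sharpe = (r̄ − rf) / σ = (0.4438 − 0.05) / 0.4331 = 0.3938 / 0.4331 = 0.9093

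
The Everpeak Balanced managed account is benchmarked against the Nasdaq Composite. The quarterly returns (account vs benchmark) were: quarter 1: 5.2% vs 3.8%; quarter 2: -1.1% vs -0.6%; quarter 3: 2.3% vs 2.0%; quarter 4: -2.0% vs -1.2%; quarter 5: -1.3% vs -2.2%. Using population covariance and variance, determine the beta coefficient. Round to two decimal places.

1.19

r̄p = 0.6200%,  r̄m = 0.3600%
Cov = Σ(rp − r̄p)(rm − r̄m) / 5 = 5.8328
Var(rm) = Σ(rm − r̄m)² / 5 = 4.8864
β = Cov / Var = 5.8328 / 4.8864 = 1.1937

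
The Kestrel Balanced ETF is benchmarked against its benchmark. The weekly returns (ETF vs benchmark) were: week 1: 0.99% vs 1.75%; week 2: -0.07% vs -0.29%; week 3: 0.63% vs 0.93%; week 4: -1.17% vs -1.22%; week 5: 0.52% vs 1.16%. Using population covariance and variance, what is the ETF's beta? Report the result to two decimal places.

0.69

r̄p = 0.1800%,  r̄m = 0.4660%
Cov = Σ(rp − r̄p)(rm − r̄m) / 5 = 0.7900
Var(rm) = Σ(rm − r̄m)² / 5 = 1.1519
β = Cov / Var = 0.7900 / 1.1519 = 0.6858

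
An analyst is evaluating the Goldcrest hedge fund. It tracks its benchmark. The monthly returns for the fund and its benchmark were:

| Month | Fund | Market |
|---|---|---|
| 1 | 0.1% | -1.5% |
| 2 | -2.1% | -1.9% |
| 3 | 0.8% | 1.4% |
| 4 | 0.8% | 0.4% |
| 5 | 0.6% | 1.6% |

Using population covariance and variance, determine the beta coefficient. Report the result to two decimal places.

0.59

r̄p = 0.0400%,  r̄m = 0.0000%
Cov = Σ(rp − r̄p)(rm − r̄m) / 5 = 1.2480
Var(rm) = Σ(rm − r̄m)² / 5 = 2.1080
β = Cov / Var = 1.2480 / 2.1080 = 0.5920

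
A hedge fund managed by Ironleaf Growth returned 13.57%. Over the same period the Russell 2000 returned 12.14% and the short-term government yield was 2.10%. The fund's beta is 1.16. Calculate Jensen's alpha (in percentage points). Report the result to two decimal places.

CAPM expected return = Rf + β(Rm − Rf) = 2.10% + 1.16 × (12.14% − 2.10%) = 2.1 + 1.16 × 10.04 = 13.7464%
Jensen's α = Rp − E[R] = 13.57% − 13.7464% = -0.1764

-0.18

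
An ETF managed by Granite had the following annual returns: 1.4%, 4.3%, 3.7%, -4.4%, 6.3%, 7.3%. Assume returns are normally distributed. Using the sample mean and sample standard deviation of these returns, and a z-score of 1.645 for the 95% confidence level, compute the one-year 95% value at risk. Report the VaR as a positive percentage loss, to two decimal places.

3.83

μ = (1.4 + 4.3 + 3.7 − 4.4 + 6.3 + 7.3) / 6 = 3.1000%
Σ(r − μ)² = (1.4 − 3.1000)² + (4.3 − 3.1000)² + … = 88.8200
σ = √[88.8200 / 5] = 4.2147%
VaR = −(μ − z·σ) = −(3.1000 − 1.645 × 4.2147) = −(-3.8332) = 3.8332%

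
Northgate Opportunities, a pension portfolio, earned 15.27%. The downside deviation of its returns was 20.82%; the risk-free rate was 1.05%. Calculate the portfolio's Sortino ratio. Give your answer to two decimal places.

Sortino = (Rp − Rf) / σd = (15.27% − 1.05%) / 20.82% = 14.22% / 20.82% = 0.6830

0.68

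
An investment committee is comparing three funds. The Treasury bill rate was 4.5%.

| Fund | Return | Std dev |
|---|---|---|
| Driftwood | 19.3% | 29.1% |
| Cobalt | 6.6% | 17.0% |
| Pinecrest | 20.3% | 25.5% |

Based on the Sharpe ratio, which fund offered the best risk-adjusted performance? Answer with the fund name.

Pinecrest

Driftwood: Sharpe ratio = (19.3% − 4.5%) / 29.1% = 0.509
Cobalt: Sharpe ratio = (6.6% − 4.5%) / 17.0% = 0.124
Pinecrest: Sharpe ratio = (20.3% − 4.5%) / 25.5% = 0.620
Highest: Pinecrest (0.620).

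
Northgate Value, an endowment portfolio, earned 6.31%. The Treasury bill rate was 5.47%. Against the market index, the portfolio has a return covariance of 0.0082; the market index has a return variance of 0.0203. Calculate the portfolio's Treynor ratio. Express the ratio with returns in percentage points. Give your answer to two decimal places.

β = Cov / Var = 0.0082 / 0.0203 = 0.4039
Treynor = (Rp − Rf) / β = (6.31% − 5.47%) / 0.4039 = 0.84 / 0.4039 = 2.0797

2.08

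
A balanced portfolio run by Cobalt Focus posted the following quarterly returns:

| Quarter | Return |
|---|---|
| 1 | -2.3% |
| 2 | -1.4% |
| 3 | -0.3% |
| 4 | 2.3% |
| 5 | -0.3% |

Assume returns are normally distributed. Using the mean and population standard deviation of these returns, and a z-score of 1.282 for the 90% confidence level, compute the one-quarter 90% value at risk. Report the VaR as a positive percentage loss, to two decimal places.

2.38

Mean return r̄ = -2.00 / 5 = -0.4000%
Population σ = √[Σ(r − r̄)² / 5] = √[11.9200 / 5] = √2.3840 = 1.5440%
VaR = −(r̄ − z·σ) = −(-0.4000 − 1.282 × 1.5440) = −(-2.3794) = 2.3794%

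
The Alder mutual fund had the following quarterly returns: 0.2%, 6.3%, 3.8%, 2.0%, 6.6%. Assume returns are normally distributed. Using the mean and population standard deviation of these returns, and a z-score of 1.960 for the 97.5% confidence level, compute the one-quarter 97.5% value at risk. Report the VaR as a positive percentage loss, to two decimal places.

μ = (0.2 + 6.3 + 3.8 + 2 + 6.6) / 5 = 3.7800%
Σ(r − μ)² = 30.2880; population σ = √(30.2880/5) = 2.4612%
VaR = −(μ − z·σ) = −(3.7800 − 1.960 × 2.4612) = −(-1.0440) = 1.0440%

1.04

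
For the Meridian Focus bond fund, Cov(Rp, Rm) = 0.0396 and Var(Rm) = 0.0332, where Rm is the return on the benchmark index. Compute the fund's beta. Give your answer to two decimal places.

1.19

β = Cov(Rp, Rm) / Var(Rm) = 0.0396 / 0.0332 = 1.1928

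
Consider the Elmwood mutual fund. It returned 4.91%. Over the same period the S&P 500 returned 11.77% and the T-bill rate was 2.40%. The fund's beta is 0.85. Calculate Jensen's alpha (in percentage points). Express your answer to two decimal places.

CAPM expected return = Rf + β(Rm − Rf) = 2.40% + 0.85 × (11.77% − 2.40%) = 2.4 + 0.85 × 9.37 = 10.3645%
Jensen's α = Rp − E[R] = 4.91% − 10.3645% = -5.4545

-5.45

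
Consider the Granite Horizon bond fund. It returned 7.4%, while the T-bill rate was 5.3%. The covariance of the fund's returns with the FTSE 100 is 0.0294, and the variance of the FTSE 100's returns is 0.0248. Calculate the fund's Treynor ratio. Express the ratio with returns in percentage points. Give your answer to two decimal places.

1.77

β = Cov / Var = 0.0294 / 0.0248 = 1.1855
Treynor = (Rp − Rf) / β = (7.4% − 5.3%) / 1.1855 = 2.10 / 1.1855 = 1.7714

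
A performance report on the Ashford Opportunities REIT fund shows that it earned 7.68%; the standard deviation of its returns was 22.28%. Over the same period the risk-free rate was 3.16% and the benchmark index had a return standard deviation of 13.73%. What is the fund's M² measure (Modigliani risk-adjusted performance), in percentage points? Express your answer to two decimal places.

Sharpe = (Rp − Rf) / σp = (7.68% − 3.16%) / 22.28% = 0.2029
M² = Rf + Sharpe × σm = 3.16% + 0.2029 × 13.73% = 5.9458%

5.95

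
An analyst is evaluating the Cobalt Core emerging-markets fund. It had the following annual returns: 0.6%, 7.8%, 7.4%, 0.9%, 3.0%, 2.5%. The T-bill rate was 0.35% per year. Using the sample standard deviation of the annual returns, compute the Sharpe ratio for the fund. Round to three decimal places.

r̄ = (0.6 + 7.8 + 7.4 + 0.9 + 3 + 2.5) / 6 = 3.7000%
Sample std dev = √[49.8800 / 5] = 3.1585%
Sharpe = (r̄ − rf) / σ = (3.7000 − 0.35) / 3.1585 = 3.3500 / 3.1585 = 1.0606

1.061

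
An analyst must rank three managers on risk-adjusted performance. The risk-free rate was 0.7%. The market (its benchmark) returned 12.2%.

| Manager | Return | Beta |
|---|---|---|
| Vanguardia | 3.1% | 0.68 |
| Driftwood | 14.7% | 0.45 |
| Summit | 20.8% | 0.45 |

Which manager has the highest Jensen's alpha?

Summit

Vanguardia: α = 3.1% − [0.7% + 0.68 × (12.2% − 0.7%)] = -5.420
Driftwood: α = 14.7% − [0.7% + 0.45 × (12.2% − 0.7%)] = 8.825
Summit: α = 20.8% − [0.7% + 0.45 × (12.2% − 0.7%)] = 14.925
Highest: Summit (14.925).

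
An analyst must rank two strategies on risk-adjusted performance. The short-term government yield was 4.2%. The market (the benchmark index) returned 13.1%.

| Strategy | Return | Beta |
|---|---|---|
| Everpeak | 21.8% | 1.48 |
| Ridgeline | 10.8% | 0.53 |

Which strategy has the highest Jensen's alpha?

Everpeak

Everpeak: α = 21.8% − [4.2% + 1.48 × (13.1% − 4.2%)] = 4.428
Ridgeline: α = 10.8% − [4.2% + 0.53 × (13.1% − 4.2%)] = 1.883
Highest: Everpeak (4.428).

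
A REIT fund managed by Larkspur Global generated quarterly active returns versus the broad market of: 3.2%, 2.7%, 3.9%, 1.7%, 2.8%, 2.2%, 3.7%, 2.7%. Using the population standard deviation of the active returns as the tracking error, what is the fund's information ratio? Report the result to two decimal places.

4.19

r̄ = (3.2 + 2.7 + 3.9 + 1.7 + 2.8 + 2.2 + 3.7 + 2.7) / 8 = 2.8625%
Population std dev = √[3.7388 / 8] = 0.6836%
IR = r̄ / tracking error = 2.8625 / 0.6836 = 4.1874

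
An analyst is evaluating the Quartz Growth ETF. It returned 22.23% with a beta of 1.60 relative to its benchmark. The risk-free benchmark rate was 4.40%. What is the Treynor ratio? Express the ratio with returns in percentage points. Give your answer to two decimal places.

11.14

Treynor = (Rp − Rf) / β = (22.23% − 4.40%) / 1.60 = 17.83 / 1.60 = 11.1438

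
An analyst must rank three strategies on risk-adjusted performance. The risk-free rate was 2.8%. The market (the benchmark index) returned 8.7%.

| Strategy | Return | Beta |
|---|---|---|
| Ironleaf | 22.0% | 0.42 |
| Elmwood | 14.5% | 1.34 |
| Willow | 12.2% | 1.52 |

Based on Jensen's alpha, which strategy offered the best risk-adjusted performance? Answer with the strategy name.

Ironleaf: α = 22.0% − [2.8% + 0.42 × (8.7% − 2.8%)] = 16.722
Elmwood: α = 14.5% − [2.8% + 1.34 × (8.7% − 2.8%)] = 3.794
Willow: α = 12.2% − [2.8% + 1.52 × (8.7% − 2.8%)] = 0.432
Highest: Ironleaf (16.722).

Ironleaf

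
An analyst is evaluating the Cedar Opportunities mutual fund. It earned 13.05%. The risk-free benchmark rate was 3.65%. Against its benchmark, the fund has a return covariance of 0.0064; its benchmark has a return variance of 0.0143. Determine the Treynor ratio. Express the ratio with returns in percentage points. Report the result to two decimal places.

21.00

β = Cov / Var = 0.0064 / 0.0143 = 0.4476
Treynor = (Rp − Rf) / β = (13.05% − 3.65%) / 0.4476 = 9.40 / 0.4476 = 21.0009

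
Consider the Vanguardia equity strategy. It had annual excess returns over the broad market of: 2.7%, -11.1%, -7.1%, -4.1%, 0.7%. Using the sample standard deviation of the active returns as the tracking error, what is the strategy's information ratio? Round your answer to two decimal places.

Mean return r̄ = -18.90 / 5 = -3.7800%
Σ(r − r̄)² = (2.7 − (-3.7800))² + (-11.1 − (-3.7800))² + (-7.1 − (-3.7800))² + … = 126.7680
σ = √[126.7680 / 4] = 5.6296%
IR = r̄ / tracking error = -3.7800 / 5.6296 = -0.6715

-0.67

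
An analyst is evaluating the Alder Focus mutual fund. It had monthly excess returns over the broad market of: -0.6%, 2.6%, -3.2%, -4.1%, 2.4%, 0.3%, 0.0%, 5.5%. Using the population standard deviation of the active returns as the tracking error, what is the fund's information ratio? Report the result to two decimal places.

0.12

μ = (-0.6 + 2.6 − 3.2 − 4.1 + 2.4 + 0.3 + 0 + 5.5) / 8 = 0.3625%
Σ(r − μ)² = 69.2188; population σ = √(69.2188/8) = 2.9415%
IR = μ / tracking error = 0.3625 / 2.9415 = 0.1232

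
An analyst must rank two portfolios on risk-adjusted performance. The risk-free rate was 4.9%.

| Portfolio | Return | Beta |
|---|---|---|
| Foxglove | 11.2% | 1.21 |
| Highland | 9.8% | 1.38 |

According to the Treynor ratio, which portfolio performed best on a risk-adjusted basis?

Foxglove: Treynor = (11.2% − 4.9%) / 1.21 = 5.207
Highland: Treynor = (9.8% − 4.9%) / 1.38 = 3.551
Highest: Foxglove (5.207).

Foxglove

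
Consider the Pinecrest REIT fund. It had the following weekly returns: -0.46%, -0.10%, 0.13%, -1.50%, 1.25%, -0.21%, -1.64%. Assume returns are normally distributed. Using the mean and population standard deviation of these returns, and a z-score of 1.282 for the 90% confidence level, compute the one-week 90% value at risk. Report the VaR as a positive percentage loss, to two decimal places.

Mean return μ = -2.530 / 7 = -0.3614%
Population std dev = √[5.8703 / 7] = 0.9158%
VaR = −(μ − z·σ) = −(-0.3614 − 1.282 × 0.9158) = −(-1.5355) = 1.5355%

1.54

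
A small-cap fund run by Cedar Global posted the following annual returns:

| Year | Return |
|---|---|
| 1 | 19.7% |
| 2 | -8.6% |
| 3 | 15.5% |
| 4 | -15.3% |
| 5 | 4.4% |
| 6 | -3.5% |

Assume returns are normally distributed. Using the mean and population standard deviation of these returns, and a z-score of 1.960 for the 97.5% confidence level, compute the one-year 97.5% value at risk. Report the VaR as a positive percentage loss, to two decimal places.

r̄ = (19.7 − 8.6 + 15.5 − 15.3 + 4.4 − 3.5) / 6 = 2.0333%
Σ(r − r̄)² = (19.7 − 2.0333)² + (-8.6 − 2.0333)² + (15.5 − 2.0333)² + … = 943.1933
population σ = √(943.1933 / 6) = √157.1989 = 12.5379%
VaR = −(r̄ − z·σ) = −(2.0333 − 1.960 × 12.5379) = −(-22.5410) = 22.5410%

22.54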